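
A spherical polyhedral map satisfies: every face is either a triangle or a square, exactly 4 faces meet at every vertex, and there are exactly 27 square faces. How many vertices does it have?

Let x be the number of triangles; then F = 27 + x.
Edge–face incidences: 2E = 4·27 + 3·x = 108 + 3x.
Every vertex has degree 4, so 4V = 2E.
Euler: V − E + F = 2 ⇒ (2E)/4 − E + (27 + x) = 2.
Multiply by 8: 2·(2E) − 4·(2E) + 8·(27 + x) = 16, i.e. 216 + 8x − 2·(108 + 3x) = 16.
Collecting terms: 2x = 16, so x = 8.
Then 2E = 108 + 3·8 = 132, so E = 66, V = 2E/4 = 33, F = 27 + 8 = 35.

33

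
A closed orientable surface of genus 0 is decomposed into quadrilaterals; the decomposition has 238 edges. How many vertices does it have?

χ = 2 − 2·0 = 2, and every face is a square so 4F = 2E.
F = 2E/4 = 119. Then V = 2 + E − F = 2 + 238 − 119 = 121.

121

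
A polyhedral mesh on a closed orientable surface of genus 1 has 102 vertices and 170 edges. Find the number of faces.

68

For a closed orientable surface of genus 1, χ = 2 − 2·1 = 0.
F = 0 − V + E = 0 − 102 + 170 = 68.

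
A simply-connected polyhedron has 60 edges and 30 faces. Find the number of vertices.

Here V − E + F = 2.
V = 2 + E − F = 2 + 60 − 30 = 32.

32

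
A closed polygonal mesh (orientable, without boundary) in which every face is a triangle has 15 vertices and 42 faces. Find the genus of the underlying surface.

Every face is a triangle, so 2E = 3·42 = 126, giving E = 63.
χ = V − E + F = 15 − 63 + 42 = -6.
For a closed orientable surface χ = 2 − 2g, so g = (2 − (-6))/2 = 4.

4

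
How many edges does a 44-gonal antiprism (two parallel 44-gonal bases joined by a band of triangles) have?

176

An antiprism on an n-gon has two n-gon caps and 2n triangles: V = 2·44 = 88, E = 4·44 = 176, F = 2·44 + 2 = 90.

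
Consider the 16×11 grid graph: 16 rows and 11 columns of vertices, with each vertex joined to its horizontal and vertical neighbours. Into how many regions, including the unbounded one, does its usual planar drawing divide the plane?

151

The grid has V = 16·11 = 176 vertices and E = 16·10 + 11·15 = 325 edges.
F = 2 − V + E = 2 − 176 + 325 = 151.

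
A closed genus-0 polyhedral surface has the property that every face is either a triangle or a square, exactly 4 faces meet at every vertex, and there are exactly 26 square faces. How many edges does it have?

64

Let x be the number of triangles; then F = 26 + x.
Edge–face incidences: 2E = 4·26 + 3·x = 104 + 3x.
Every vertex has degree 4, so 4V = 2E.
Euler: V − E + F = 2 ⇒ (2E)/4 − E + (26 + x) = 2.
Multiply by 8: 2·(2E) − 4·(2E) + 8·(26 + x) = 16, i.e. 208 + 8x − 2·(104 + 3x) = 16.
Collecting terms: 2x = 16, so x = 8.
Then 2E = 104 + 3·8 = 128, so E = 64, V = 2E/4 = 32, F = 26 + 8 = 34.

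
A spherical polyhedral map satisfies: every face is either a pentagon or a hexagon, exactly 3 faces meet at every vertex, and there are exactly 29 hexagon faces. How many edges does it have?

Let x be the number of pentagons; then F = 29 + x.
Edge–face incidences: 2E = 6·29 + 5·x = 174 + 5x.
Every vertex has degree 3, so 3V = 2E.
Euler: V − E + F = 2 ⇒ (2E)/3 − E + (29 + x) = 2.
Multiply by 6: 2·(2E) − 3·(2E) + 6·(29 + x) = 12, i.e. 174 + 6x − (174 + 5x) = 12.
Collecting terms: x = 12.
Then 2E = 174 + 5·12 = 234, so E = 117, V = 2E/3 = 78, F = 29 + 12 = 41.

117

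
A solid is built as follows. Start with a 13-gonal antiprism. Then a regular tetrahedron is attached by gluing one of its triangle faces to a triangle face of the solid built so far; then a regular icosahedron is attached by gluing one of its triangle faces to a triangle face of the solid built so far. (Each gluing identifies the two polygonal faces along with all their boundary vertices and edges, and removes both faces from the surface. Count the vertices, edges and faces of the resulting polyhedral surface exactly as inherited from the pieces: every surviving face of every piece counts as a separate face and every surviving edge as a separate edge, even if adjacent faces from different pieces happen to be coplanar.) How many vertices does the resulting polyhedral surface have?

36

A 13-gonal antiprism: V=26, E=52, F=28.
Attach a regular tetrahedron (V=4, E=6, F=4) along a 3-gon: merge 3 vertices and 3 edges, delete both glued faces → V=27, E=55, F=30.
Attach a regular icosahedron (V=12, E=30, F=20) along a 3-gon: merge 3 vertices and 3 edges, delete both glued faces → V=36, E=82, F=48.
Check: V − E + F = 36 − 82 + 48 = 2.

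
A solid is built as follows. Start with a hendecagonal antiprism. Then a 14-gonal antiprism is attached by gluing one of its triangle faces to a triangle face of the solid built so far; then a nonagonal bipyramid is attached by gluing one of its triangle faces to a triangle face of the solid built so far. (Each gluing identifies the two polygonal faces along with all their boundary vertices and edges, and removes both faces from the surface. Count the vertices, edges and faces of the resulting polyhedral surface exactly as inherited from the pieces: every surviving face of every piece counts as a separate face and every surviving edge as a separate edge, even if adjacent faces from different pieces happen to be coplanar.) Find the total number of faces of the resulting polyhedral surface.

68

A hendecagonal antiprism: V=22, E=44, F=24.
Attach a 14-gonal antiprism (V=28, E=56, F=30) along a 3-gon: merge 3 vertices and 3 edges, delete both glued faces → V=47, E=97, F=52.
Attach a nonagonal bipyramid (V=11, E=27, F=18) along a 3-gon: merge 3 vertices and 3 edges, delete both glued faces → V=55, E=121, F=68.
Check: V − E + F = 55 − 121 + 68 = 2.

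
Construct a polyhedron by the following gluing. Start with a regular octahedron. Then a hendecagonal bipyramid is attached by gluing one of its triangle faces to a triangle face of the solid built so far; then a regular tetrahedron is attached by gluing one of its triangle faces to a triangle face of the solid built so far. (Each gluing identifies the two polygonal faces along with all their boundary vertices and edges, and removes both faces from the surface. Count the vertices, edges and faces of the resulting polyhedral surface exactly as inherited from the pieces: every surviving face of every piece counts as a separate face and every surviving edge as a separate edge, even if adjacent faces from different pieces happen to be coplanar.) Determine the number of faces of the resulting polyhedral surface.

A regular octahedron: V=6, E=12, F=8.
Attach a hendecagonal bipyramid (V=13, E=33, F=22) along a 3-gon: merge 3 vertices and 3 edges, delete both glued faces → V=16, E=42, F=28.
Attach a regular tetrahedron (V=4, E=6, F=4) along a 3-gon: merge 3 vertices and 3 edges, delete both glued faces → V=17, E=45, F=30.
Check: V − E + F = 17 − 45 + 30 = 2.

30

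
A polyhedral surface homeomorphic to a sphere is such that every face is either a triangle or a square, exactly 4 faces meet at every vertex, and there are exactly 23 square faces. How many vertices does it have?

Let x be the number of triangles; then F = 23 + x.
Edge–face incidences: 2E = 4·23 + 3·x = 92 + 3x.
Every vertex has degree 4, so 4V = 2E.
Euler: V − E + F = 2 ⇒ (2E)/4 − E + (23 + x) = 2.
Multiply by 8: 2·(2E) − 4·(2E) + 8·(23 + x) = 16, i.e. 184 + 8x − 2·(92 + 3x) = 16.
Collecting terms: 2x = 16, so x = 8.
Then 2E = 92 + 3·8 = 116, so E = 58, V = 2E/4 = 29, F = 23 + 8 = 31.

29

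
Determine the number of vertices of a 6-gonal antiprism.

12

An antiprism on an n-gon has two n-gon caps and 2n triangles: V = 2·6 = 12, E = 4·6 = 24, F = 2·6 + 2 = 14.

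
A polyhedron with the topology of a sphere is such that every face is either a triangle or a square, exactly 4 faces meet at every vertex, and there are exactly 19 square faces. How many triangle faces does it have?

8

Let x be the number of triangles; then F = 19 + x.
Edge–face incidences: 2E = 4·19 + 3·x = 76 + 3x.
Every vertex has degree 4, so 4V = 2E.
Euler: V − E + F = 2 ⇒ (2E)/4 − E + (19 + x) = 2.
Multiply by 8: 2·(2E) − 4·(2E) + 8·(19 + x) = 16, i.e. 152 + 8x − 2·(76 + 3x) = 16.
Collecting terms: 2x = 16, so x = 8.
Then 2E = 76 + 3·8 = 100, so E = 50, V = 2E/4 = 25, F = 19 + 8 = 27.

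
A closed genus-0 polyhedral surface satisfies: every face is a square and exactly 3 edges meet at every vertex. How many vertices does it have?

Each face has 4 edges and each edge borders two faces, so 2E = 4F.
Each vertex has degree 3, so 3V = 2E and hence V = 4F/3.
Euler: V − E + F = 2 ⇒ (4F/3) − (4F/2) + F = 2.
Multiply by 6: (8 − 12 + 6)F = 12, i.e. 2F = 12.
So F = 6, E = 4·6/2 = 12, V = 4·6/3 = 8.

8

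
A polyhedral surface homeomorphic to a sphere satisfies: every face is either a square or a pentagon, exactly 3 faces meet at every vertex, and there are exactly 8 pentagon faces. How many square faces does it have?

2

Let x be the number of squares; then F = 8 + x.
Edge–face incidences: 2E = 5·8 + 4·x = 40 + 4x.
Every vertex has degree 3, so 3V = 2E.
Euler: V − E + F = 2 ⇒ (2E)/3 − E + (8 + x) = 2.
Multiply by 6: 2·(2E) − 3·(2E) + 6·(8 + x) = 12, i.e. 48 + 6x − (40 + 4x) = 12.
Collecting terms: 2x + 8 = 12, so 2x = 4, so x = 2.
Then 2E = 40 + 4·2 = 48, so E = 24, V = 2E/3 = 16, F = 8 + 2 = 10.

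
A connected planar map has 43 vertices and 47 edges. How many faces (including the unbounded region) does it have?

6

Euler's formula for a connected plane graph: V − E + F = 2, so F = 2 − 43 + 47 = 6.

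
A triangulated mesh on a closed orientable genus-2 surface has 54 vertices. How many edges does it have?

168

χ = 2 − 2·2 = -2, and every face is a triangle so 3F = 2E.
V − E + F = -2 with E = 3F/2 gives 54 − (3/2 − 1)·F = -2, so F = 112 and E = 168.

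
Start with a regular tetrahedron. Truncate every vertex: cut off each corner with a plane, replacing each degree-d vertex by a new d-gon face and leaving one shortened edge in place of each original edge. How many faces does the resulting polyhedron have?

The base solid has V = 4, E = 6, F = 4.
Truncation replaces each original edge-end by a new vertex, so V′ = 2E = 12.
Each original edge survives, and each old vertex of degree d contributes d new edges; summing degrees gives Σd = 2E, so E′ = E + 2E = 3E = 18.
Each original face survives and each original vertex becomes one new face: F′ = F + V = 8.

8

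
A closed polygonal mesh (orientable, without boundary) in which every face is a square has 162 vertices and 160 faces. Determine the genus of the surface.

0

Every face is a square, so 2E = 4·160 = 640, giving E = 320.
χ = V − E + F = 162 − 320 + 160 = 2.
For a closed orientable surface χ = 2 − 2g, so g = (2 − (2))/2 = 0.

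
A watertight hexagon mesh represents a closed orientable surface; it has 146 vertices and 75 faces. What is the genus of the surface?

Every face is a hexagon, so 2E = 6·75 = 450, giving E = 225.
χ = V − E + F = 146 − 225 + 75 = -4.
For a closed orientable surface χ = 2 − 2g, so g = (2 − (-4))/2 = 3.

3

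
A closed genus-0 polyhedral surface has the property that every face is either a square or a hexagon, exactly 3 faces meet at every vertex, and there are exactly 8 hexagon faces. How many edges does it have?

36

Let x be the number of squares; then F = 8 + x.
Edge–face incidences: 2E = 6·8 + 4·x = 48 + 4x.
Every vertex has degree 3, so 3V = 2E.
Euler: V − E + F = 2 ⇒ (2E)/3 − E + (8 + x) = 2.
Multiply by 6: 2·(2E) − 3·(2E) + 6·(8 + x) = 12, i.e. 48 + 6x − (48 + 4x) = 12.
Collecting terms: 2x = 12, so x = 6.
Then 2E = 48 + 4·6 = 72, so E = 36, V = 2E/3 = 24, F = 8 + 6 = 14.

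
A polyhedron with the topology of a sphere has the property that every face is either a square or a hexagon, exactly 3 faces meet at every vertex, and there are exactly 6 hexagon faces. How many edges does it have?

Let x be the number of squares; then F = 6 + x.
Edge–face incidences: 2E = 6·6 + 4·x = 36 + 4x.
Every vertex has degree 3, so 3V = 2E.
Euler: V − E + F = 2 ⇒ (2E)/3 − E + (6 + x) = 2.
Multiply by 6: 2·(2E) − 3·(2E) + 6·(6 + x) = 12, i.e. 36 + 6x − (36 + 4x) = 12.
Collecting terms: 2x = 12, so x = 6.
Then 2E = 36 + 4·6 = 60, so E = 30, V = 2E/3 = 20, F = 6 + 6 = 12.

30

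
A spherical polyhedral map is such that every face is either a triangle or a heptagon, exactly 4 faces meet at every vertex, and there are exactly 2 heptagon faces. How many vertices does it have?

14

Let x be the number of triangles; then F = 2 + x.
Edge–face incidences: 2E = 7·2 + 3·x = 14 + 3x.
Every vertex has degree 4, so 4V = 2E.
Euler: V − E + F = 2 ⇒ (2E)/4 − E + (2 + x) = 2.
Multiply by 8: 2·(2E) − 4·(2E) + 8·(2 + x) = 16, i.e. 16 + 8x − 2·(14 + 3x) = 16.
Collecting terms: 2x − 12 = 16, so 2x = 28, so x = 14.
Then 2E = 14 + 3·14 = 56, so E = 28, V = 2E/4 = 14, F = 2 + 14 = 16.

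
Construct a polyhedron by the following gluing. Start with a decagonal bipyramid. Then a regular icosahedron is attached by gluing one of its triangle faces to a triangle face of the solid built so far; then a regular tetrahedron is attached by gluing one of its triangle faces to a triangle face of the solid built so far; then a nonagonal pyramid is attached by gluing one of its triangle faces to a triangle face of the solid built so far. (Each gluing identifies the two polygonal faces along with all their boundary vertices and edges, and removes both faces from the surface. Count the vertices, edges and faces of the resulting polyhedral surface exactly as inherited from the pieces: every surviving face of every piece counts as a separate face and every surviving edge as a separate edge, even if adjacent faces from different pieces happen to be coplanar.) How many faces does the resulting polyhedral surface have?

A decagonal bipyramid: V=12, E=30, F=20.
Attach a regular icosahedron (V=12, E=30, F=20) along a 3-gon: merge 3 vertices and 3 edges, delete both glued faces → V=21, E=57, F=38.
Attach a regular tetrahedron (V=4, E=6, F=4) along a 3-gon: merge 3 vertices and 3 edges, delete both glued faces → V=22, E=60, F=40.
Attach a nonagonal pyramid (V=10, E=18, F=10) along a 3-gon: merge 3 vertices and 3 edges, delete both glued faces → V=29, E=75, F=48.
Check: V − E + F = 29 − 75 + 48 = 2.

48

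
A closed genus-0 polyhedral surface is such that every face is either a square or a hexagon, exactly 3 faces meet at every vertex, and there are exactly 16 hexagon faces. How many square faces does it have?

6

Let x be the number of squares; then F = 16 + x.
Edge–face incidences: 2E = 6·16 + 4·x = 96 + 4x.
Every vertex has degree 3, so 3V = 2E.
Euler: V − E + F = 2 ⇒ (2E)/3 − E + (16 + x) = 2.
Multiply by 6: 2·(2E) − 3·(2E) + 6·(16 + x) = 12, i.e. 96 + 6x − (96 + 4x) = 12.
Collecting terms: 2x = 12, so x = 6.
Then 2E = 96 + 4·6 = 120, so E = 60, V = 2E/3 = 40, F = 16 + 6 = 22.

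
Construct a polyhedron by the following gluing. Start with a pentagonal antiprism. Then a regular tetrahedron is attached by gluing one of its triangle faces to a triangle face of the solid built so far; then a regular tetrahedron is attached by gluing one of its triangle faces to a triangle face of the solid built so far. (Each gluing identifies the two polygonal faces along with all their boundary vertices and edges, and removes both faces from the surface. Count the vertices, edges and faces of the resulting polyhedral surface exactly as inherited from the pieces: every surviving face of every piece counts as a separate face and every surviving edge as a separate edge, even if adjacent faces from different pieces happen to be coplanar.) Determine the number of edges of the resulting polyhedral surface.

26

A pentagonal antiprism: V=10, E=20, F=12.
Attach a regular tetrahedron (V=4, E=6, F=4) along a 3-gon: merge 3 vertices and 3 edges, delete both glued faces → V=11, E=23, F=14.
Attach a regular tetrahedron (V=4, E=6, F=4) along a 3-gon: merge 3 vertices and 3 edges, delete both glued faces → V=12, E=26, F=16.
Check: V − E + F = 12 − 26 + 16 = 2.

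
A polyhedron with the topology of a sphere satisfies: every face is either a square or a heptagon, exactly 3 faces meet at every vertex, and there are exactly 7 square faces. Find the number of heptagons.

2

Let x be the number of heptagons; then F = 7 + x.
Edge–face incidences: 2E = 4·7 + 7·x = 28 + 7x.
Every vertex has degree 3, so 3V = 2E.
Euler: V − E + F = 2 ⇒ (2E)/3 − E + (7 + x) = 2.
Multiply by 6: 2·(2E) − 3·(2E) + 6·(7 + x) = 12, i.e. 42 + 6x − (28 + 7x) = 12.
Collecting terms: −x + 14 = 12, so −x = −2, so x = 2.
Then 2E = 28 + 7·2 = 42, so E = 21, V = 2E/3 = 14, F = 7 + 2 = 9.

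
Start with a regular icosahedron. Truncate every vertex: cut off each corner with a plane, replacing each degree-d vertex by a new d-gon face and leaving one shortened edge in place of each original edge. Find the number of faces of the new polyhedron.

32

The base solid has V = 12, E = 30, F = 20.
Truncation replaces each original edge-end by a new vertex, so V′ = 2E = 60.
Each original edge survives, and each old vertex of degree d contributes d new edges; summing degrees gives Σd = 2E, so E′ = E + 2E = 3E = 90.
Each original face survives and each original vertex becomes one new face: F′ = F + V = 32.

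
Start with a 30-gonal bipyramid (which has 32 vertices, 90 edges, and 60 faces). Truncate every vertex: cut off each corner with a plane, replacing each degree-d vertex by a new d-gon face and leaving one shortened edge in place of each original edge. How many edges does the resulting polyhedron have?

Truncation replaces each original edge-end by a new vertex, so V′ = 2E = 180.
Each original edge survives, and each old vertex of degree d contributes d new edges; summing degrees gives Σd = 2E, so E′ = E + 2E = 3E = 270.
Each original face survives and each original vertex becomes one new face: F′ = F + V = 92.

270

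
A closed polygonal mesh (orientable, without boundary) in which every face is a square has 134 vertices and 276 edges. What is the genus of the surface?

Every face is a square and each edge borders two faces, so 4F = 2·276, giving F = 138.
χ = V − E + F = 134 − 276 + 138 = -4.
For a closed orientable surface χ = 2 − 2g, so g = (2 − (-4))/2 = 3.

3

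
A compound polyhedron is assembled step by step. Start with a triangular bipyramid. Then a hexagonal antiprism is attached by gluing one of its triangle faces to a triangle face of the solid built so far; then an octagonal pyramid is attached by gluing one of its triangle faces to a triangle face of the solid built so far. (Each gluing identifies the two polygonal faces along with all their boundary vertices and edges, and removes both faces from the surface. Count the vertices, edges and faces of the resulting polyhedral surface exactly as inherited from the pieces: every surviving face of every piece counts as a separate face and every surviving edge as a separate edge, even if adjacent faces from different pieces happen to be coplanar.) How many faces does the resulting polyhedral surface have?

A triangular bipyramid: V=5, E=9, F=6.
Attach a hexagonal antiprism (V=12, E=24, F=14) along a 3-gon: merge 3 vertices and 3 edges, delete both glued faces → V=14, E=30, F=18.
Attach an octagonal pyramid (V=9, E=16, F=9) along a 3-gon: merge 3 vertices and 3 edges, delete both glued faces → V=20, E=43, F=25.
Check: V − E + F = 20 − 43 + 25 = 2.

25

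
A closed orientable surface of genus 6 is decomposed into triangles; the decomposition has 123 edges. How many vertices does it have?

χ = 2 − 2·6 = -10, and every face is a triangle so 3F = 2E.
F = 2E/3 = 82. Then V = -10 + E − F = -10 + 123 − 82 = 31.

31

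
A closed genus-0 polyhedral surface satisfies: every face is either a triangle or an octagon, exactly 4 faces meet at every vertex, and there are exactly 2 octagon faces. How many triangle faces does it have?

16

Let x be the number of triangles; then F = 2 + x.
Edge–face incidences: 2E = 8·2 + 3·x = 16 + 3x.
Every vertex has degree 4, so 4V = 2E.
Euler: V − E + F = 2 ⇒ (2E)/4 − E + (2 + x) = 2.
Multiply by 8: 2·(2E) − 4·(2E) + 8·(2 + x) = 16, i.e. 16 + 8x − 2·(16 + 3x) = 16.
Collecting terms: 2x − 16 = 16, so 2x = 32, so x = 16.
Then 2E = 16 + 3·16 = 64, so E = 32, V = 2E/4 = 16, F = 2 + 16 = 18.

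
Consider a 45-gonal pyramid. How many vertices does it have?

A pyramid on an n-gon base has one n-gon and n triangles: V = 45 + 1 = 46, E = 2·45 = 90, F = 45 + 1 = 46.
Check: V − E + F = 46 − 90 + 46 = 2.

46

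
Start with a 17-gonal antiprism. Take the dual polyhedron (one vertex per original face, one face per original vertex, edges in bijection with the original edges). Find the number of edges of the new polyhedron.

68

The base solid has V = 34, E = 68, F = 36.
The dual swaps V and F and preserves E: V′ = F = 36, E′ = E = 68, F′ = V = 34.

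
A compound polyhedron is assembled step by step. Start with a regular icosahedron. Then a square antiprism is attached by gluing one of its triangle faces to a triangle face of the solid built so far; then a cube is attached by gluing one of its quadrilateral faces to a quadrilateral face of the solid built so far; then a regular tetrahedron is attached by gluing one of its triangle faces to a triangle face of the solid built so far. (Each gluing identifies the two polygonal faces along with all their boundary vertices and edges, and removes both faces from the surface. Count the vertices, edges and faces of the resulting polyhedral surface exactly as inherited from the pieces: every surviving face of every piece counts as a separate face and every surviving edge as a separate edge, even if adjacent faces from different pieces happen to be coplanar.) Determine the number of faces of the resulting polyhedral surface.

A regular icosahedron: V=12, E=30, F=20.
Attach a square antiprism (V=8, E=16, F=10) along a 3-gon: merge 3 vertices and 3 edges, delete both glued faces → V=17, E=43, F=28.
Attach a cube (V=8, E=12, F=6) along a 4-gon: merge 4 vertices and 4 edges, delete both glued faces → V=21, E=51, F=32.
Attach a regular tetrahedron (V=4, E=6, F=4) along a 3-gon: merge 3 vertices and 3 edges, delete both glued faces → V=22, E=54, F=34.
Check: V − E + F = 22 − 54 + 34 = 2.

34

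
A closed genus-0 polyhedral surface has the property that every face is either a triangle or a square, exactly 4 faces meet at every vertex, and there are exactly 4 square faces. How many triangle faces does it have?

Let x be the number of triangles; then F = 4 + x.
Edge–face incidences: 2E = 4·4 + 3·x = 16 + 3x.
Every vertex has degree 4, so 4V = 2E.
Euler: V − E + F = 2 ⇒ (2E)/4 − E + (4 + x) = 2.
Multiply by 8: 2·(2E) − 4·(2E) + 8·(4 + x) = 16, i.e. 32 + 8x − 2·(16 + 3x) = 16.
Collecting terms: 2x = 16, so x = 8.
Then 2E = 16 + 3·8 = 40, so E = 20, V = 2E/4 = 10, F = 4 + 8 = 12.

8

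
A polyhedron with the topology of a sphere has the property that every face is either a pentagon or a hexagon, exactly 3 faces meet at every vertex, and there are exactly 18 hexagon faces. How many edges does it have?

Let x be the number of pentagons; then F = 18 + x.
Edge–face incidences: 2E = 6·18 + 5·x = 108 + 5x.
Every vertex has degree 3, so 3V = 2E.
Euler: V − E + F = 2 ⇒ (2E)/3 − E + (18 + x) = 2.
Multiply by 6: 2·(2E) − 3·(2E) + 6·(18 + x) = 12, i.e. 108 + 6x − (108 + 5x) = 12.
Collecting terms: x = 12.
Then 2E = 108 + 5·12 = 168, so E = 84, V = 2E/3 = 56, F = 18 + 12 = 30.

84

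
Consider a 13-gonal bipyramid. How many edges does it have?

A bipyramid over an n-gon has 2n triangular faces and n + 2 vertices: V = 13 + 2 = 15, E = 3·13 = 39, F = 2·13 = 26.

39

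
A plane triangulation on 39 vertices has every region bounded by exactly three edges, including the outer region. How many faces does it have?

74

In a plane triangulation 3F = 2E and V − E + F = 2, so F = 2V − 4 = 2·39 − 4 = 74.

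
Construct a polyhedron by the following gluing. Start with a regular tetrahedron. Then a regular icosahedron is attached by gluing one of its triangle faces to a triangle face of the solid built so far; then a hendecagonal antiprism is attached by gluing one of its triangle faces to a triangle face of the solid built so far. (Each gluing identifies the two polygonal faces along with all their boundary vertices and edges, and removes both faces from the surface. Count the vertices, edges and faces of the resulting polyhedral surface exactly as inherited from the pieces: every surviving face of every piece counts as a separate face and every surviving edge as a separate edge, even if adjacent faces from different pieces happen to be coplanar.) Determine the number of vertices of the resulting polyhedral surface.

32

A regular tetrahedron: V=4, E=6, F=4.
Attach a regular icosahedron (V=12, E=30, F=20) along a 3-gon: merge 3 vertices and 3 edges, delete both glued faces → V=13, E=33, F=22.
Attach a hendecagonal antiprism (V=22, E=44, F=24) along a 3-gon: merge 3 vertices and 3 edges, delete both glued faces → V=32, E=74, F=44.
Check: V − E + F = 32 − 74 + 44 = 2.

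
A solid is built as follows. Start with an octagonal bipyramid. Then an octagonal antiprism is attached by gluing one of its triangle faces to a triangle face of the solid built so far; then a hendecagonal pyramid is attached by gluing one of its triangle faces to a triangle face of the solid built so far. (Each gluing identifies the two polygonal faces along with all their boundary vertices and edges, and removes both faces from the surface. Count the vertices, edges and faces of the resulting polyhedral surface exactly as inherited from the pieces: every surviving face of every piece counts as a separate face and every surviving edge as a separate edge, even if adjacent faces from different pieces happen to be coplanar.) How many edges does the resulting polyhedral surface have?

An octagonal bipyramid: V=10, E=24, F=16.
Attach an octagonal antiprism (V=16, E=32, F=18) along a 3-gon: merge 3 vertices and 3 edges, delete both glued faces → V=23, E=53, F=32.
Attach a hendecagonal pyramid (V=12, E=22, F=12) along a 3-gon: merge 3 vertices and 3 edges, delete both glued faces → V=32, E=72, F=42.
Check: V − E + F = 32 − 72 + 42 = 2.

72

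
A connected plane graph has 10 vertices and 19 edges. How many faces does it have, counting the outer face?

11

Euler's formula for a connected plane graph: V − E + F = 2, so F = 2 − 10 + 19 = 11.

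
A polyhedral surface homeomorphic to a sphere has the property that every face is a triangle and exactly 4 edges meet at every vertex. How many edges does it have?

Each face has 3 edges and each edge borders two faces, so 2E = 3F.
Each vertex has degree 4, so 4V = 2E and hence V = 3F/4.
Euler: V − E + F = 2 ⇒ (3F/4) − (3F/2) + F = 2.
Multiply by 8: (6 − 12 + 8)F = 16, i.e. 2F = 16.
So F = 8, E = 3·8/2 = 12, V = 3·8/4 = 6.

12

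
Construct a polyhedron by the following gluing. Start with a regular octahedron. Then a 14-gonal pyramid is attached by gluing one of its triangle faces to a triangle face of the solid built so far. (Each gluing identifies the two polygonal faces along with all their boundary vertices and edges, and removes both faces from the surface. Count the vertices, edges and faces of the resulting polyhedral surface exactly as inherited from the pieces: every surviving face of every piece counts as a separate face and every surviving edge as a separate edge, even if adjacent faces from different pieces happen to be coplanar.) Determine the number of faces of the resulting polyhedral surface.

21

A regular octahedron: V=6, E=12, F=8.
Attach a 14-gonal pyramid (V=15, E=28, F=15) along a 3-gon: merge 3 vertices and 3 edges, delete both glued faces → V=18, E=37, F=21.
Check: V − E + F = 18 − 37 + 21 = 2.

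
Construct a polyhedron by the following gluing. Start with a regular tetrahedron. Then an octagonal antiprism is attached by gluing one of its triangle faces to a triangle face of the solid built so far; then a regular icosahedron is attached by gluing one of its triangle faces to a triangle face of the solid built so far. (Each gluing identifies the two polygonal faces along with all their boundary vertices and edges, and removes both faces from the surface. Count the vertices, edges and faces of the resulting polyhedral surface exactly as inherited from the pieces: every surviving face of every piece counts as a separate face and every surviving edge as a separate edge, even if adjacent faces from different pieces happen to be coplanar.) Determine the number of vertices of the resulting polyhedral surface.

26

A regular tetrahedron: V=4, E=6, F=4.
Attach an octagonal antiprism (V=16, E=32, F=18) along a 3-gon: merge 3 vertices and 3 edges, delete both glued faces → V=17, E=35, F=20.
Attach a regular icosahedron (V=12, E=30, F=20) along a 3-gon: merge 3 vertices and 3 edges, delete both glued faces → V=26, E=62, F=38.
Check: V − E + F = 26 − 62 + 38 = 2.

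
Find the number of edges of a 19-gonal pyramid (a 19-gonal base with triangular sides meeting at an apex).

A pyramid on an n-gon base has one n-gon and n triangles: V = 19 + 1 = 20, E = 2·19 = 38, F = 19 + 1 = 20.

38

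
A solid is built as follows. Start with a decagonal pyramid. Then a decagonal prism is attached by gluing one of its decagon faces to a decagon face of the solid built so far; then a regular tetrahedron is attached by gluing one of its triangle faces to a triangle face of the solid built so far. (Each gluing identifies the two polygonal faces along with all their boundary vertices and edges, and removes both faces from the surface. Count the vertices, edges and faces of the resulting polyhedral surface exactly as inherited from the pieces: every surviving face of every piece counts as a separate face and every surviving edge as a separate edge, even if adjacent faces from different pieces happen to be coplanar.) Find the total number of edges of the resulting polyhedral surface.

43

A decagonal pyramid: V=11, E=20, F=11.
Attach a decagonal prism (V=20, E=30, F=12) along a 10-gon: merge 10 vertices and 10 edges, delete both glued faces → V=21, E=40, F=21.
Attach a regular tetrahedron (V=4, E=6, F=4) along a 3-gon: merge 3 vertices and 3 edges, delete both glued faces → V=22, E=43, F=23.
Check: V − E + F = 22 − 43 + 23 = 2.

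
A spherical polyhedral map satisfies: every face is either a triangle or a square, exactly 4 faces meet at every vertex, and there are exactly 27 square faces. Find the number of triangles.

8

Let x be the number of triangles; then F = 27 + x.
Edge–face incidences: 2E = 4·27 + 3·x = 108 + 3x.
Every vertex has degree 4, so 4V = 2E.
Euler: V − E + F = 2 ⇒ (2E)/4 − E + (27 + x) = 2.
Multiply by 8: 2·(2E) − 4·(2E) + 8·(27 + x) = 16, i.e. 216 + 8x − 2·(108 + 3x) = 16.
Collecting terms: 2x = 16, so x = 8.
Then 2E = 108 + 3·8 = 132, so E = 66, V = 2E/4 = 33, F = 27 + 8 = 35.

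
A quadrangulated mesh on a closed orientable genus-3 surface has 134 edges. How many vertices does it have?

63

χ = 2 − 2·3 = -4, and every face is a square so 4F = 2E.
F = 2E/4 = 67. Then V = -4 + E − F = -4 + 134 − 67 = 63.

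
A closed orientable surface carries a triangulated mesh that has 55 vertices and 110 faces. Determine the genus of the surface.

Every face is a triangle, so 2E = 3·110 = 330, giving E = 165.
χ = V − E + F = 55 − 165 + 110 = 0.
For a closed orientable surface χ = 2 − 2g, so g = (2 − (0))/2 = 1.

1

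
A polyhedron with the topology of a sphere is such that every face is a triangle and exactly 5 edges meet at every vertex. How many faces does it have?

20

Each face has 3 edges and each edge borders two faces, so 2E = 3F.
Each vertex has degree 5, so 5V = 2E and hence V = 3F/5.
Euler: V − E + F = 2 ⇒ (3F/5) − (3F/2) + F = 2.
Multiply by 10: (6 − 15 + 10)F = 20, i.e. 1F = 20.
So F = 20, E = 3·20/2 = 30, V = 3·20/5 = 12.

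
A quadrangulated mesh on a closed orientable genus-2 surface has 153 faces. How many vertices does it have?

151

χ = 2 − 2·2 = -2, and every face is a square so 4F = 2E.
E = 4·153/2 = 306. Then V = -2 + E − F = -2 + 306 − 153 = 151.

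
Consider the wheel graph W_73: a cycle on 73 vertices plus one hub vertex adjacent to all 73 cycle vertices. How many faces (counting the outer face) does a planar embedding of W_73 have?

W_73 has V = 73 + 1 = 74 vertices and E = 2·73 = 146 edges.
By Euler's formula F = 2 − V + E = 2 − 74 + 146 = 74.

74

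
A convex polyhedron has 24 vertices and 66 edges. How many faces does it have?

44

Here V − E + F = 2.
F = 2 − V + E = 2 − 24 + 66 = 44.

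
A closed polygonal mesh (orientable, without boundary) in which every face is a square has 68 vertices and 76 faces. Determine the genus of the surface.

5

Every face is a square, so 2E = 4·76 = 304, giving E = 152.
χ = V − E + F = 68 − 152 + 76 = -8.
For a closed orientable surface χ = 2 − 2g, so g = (2 − (-8))/2 = 5.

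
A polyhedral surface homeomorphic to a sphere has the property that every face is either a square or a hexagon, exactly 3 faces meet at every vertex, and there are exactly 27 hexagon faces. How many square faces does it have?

6

Let x be the number of squares; then F = 27 + x.
Edge–face incidences: 2E = 6·27 + 4·x = 162 + 4x.
Every vertex has degree 3, so 3V = 2E.
Euler: V − E + F = 2 ⇒ (2E)/3 − E + (27 + x) = 2.
Multiply by 6: 2·(2E) − 3·(2E) + 6·(27 + x) = 12, i.e. 162 + 6x − (162 + 4x) = 12.
Collecting terms: 2x = 12, so x = 6.
Then 2E = 162 + 4·6 = 186, so E = 93, V = 2E/3 = 62, F = 27 + 6 = 33.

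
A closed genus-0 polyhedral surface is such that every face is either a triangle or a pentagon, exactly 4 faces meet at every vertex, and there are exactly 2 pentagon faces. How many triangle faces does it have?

Let x be the number of triangles; then F = 2 + x.
Edge–face incidences: 2E = 5·2 + 3·x = 10 + 3x.
Every vertex has degree 4, so 4V = 2E.
Euler: V − E + F = 2 ⇒ (2E)/4 − E + (2 + x) = 2.
Multiply by 8: 2·(2E) − 4·(2E) + 8·(2 + x) = 16, i.e. 16 + 8x − 2·(10 + 3x) = 16.
Collecting terms: 2x − 4 = 16, so 2x = 20, so x = 10.
Then 2E = 10 + 3·10 = 40, so E = 20, V = 2E/4 = 10, F = 2 + 10 = 12.

10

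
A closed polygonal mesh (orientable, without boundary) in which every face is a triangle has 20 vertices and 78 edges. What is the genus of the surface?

4

Every face is a triangle and each edge borders two faces, so 3F = 2·78, giving F = 52.
χ = V − E + F = 20 − 78 + 52 = -6.
For a closed orientable surface χ = 2 − 2g, so g = (2 − (-6))/2 = 4.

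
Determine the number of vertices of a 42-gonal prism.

A prism on an n-gon has two n-gon bases and n rectangular sides: V = 2·42 = 84, E = 3·42 = 126, F = 42 + 2 = 44.

84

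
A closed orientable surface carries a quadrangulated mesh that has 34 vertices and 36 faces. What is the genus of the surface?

Every face is a square, so 2E = 4·36 = 144, giving E = 72.
χ = V − E + F = 34 − 72 + 36 = -2.
For a closed orientable surface χ = 2 − 2g, so g = (2 − (-2))/2 = 2.

2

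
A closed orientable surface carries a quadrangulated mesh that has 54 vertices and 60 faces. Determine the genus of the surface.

4

Every face is a square, so 2E = 4·60 = 240, giving E = 120.
χ = V − E + F = 54 − 120 + 60 = -6.
For a closed orientable surface χ = 2 − 2g, so g = (2 − (-6))/2 = 4.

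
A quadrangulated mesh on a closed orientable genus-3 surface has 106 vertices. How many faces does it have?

110

χ = 2 − 2·3 = -4, and every face is a square so 4F = 2E.
V − E + F = -4 with E = 4F/2 gives 106 − (4/2 − 1)·F = -4, so F = 110 and E = 220.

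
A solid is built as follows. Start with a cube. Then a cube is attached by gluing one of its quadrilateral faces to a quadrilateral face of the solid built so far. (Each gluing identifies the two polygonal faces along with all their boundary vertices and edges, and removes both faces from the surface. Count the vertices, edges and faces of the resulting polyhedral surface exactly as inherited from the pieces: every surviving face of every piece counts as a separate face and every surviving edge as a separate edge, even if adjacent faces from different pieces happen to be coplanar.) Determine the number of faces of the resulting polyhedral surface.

10

A cube: V=8, E=12, F=6.
Attach a cube (V=8, E=12, F=6) along a 4-gon: merge 4 vertices and 4 edges, delete both glued faces → V=12, E=20, F=10.
Check: V − E + F = 12 − 20 + 10 = 2.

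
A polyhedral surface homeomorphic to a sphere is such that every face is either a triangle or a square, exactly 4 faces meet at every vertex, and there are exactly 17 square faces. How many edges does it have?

Let x be the number of triangles; then F = 17 + x.
Edge–face incidences: 2E = 4·17 + 3·x = 68 + 3x.
Every vertex has degree 4, so 4V = 2E.
Euler: V − E + F = 2 ⇒ (2E)/4 − E + (17 + x) = 2.
Multiply by 8: 2·(2E) − 4·(2E) + 8·(17 + x) = 16, i.e. 136 + 8x − 2·(68 + 3x) = 16.
Collecting terms: 2x = 16, so x = 8.
Then 2E = 68 + 3·8 = 92, so E = 46, V = 2E/4 = 23, F = 17 + 8 = 25.

46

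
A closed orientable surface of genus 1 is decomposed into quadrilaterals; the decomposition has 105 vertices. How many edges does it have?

210

χ = 2 − 2·1 = 0, and every face is a square so 4F = 2E.
V − E + F = 0 with E = 4F/2 gives 105 − (4/2 − 1)·F = 0, so F = 105 and E = 210.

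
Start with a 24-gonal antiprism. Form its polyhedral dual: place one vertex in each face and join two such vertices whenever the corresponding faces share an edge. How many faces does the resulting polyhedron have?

The base solid has V = 48, E = 96, F = 50.
The dual swaps V and F and preserves E: V′ = F = 50, E′ = E = 96, F′ = V = 48.

48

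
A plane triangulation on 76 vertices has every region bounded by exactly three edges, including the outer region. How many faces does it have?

148

In a plane triangulation 3F = 2E and V − E + F = 2, so F = 2V − 4 = 2·76 − 4 = 148.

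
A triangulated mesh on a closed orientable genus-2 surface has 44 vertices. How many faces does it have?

92

χ = 2 − 2·2 = -2, and every face is a triangle so 3F = 2E.
V − E + F = -2 with E = 3F/2 gives 44 − (3/2 − 1)·F = -2, so F = 92 and E = 138.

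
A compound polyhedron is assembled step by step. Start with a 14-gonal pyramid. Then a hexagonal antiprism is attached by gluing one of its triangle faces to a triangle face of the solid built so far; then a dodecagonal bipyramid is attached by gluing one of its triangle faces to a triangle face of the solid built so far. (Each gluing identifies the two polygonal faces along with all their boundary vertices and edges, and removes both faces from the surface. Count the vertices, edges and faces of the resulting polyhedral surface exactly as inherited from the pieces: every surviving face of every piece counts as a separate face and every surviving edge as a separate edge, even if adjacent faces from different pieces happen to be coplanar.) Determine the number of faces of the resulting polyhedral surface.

49

A 14-gonal pyramid: V=15, E=28, F=15.
Attach a hexagonal antiprism (V=12, E=24, F=14) along a 3-gon: merge 3 vertices and 3 edges, delete both glued faces → V=24, E=49, F=27.
Attach a dodecagonal bipyramid (V=14, E=36, F=24) along a 3-gon: merge 3 vertices and 3 edges, delete both glued faces → V=35, E=82, F=49.
Check: V − E + F = 35 − 82 + 49 = 2.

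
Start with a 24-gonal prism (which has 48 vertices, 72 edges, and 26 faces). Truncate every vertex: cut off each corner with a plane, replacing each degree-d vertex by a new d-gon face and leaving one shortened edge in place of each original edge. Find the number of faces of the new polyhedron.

Truncation replaces each original edge-end by a new vertex, so V′ = 2E = 144.
Each original edge survives, and each old vertex of degree d contributes d new edges; summing degrees gives Σd = 2E, so E′ = E + 2E = 3E = 216.
Each original face survives and each original vertex becomes one new face: F′ = F + V = 74.

74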